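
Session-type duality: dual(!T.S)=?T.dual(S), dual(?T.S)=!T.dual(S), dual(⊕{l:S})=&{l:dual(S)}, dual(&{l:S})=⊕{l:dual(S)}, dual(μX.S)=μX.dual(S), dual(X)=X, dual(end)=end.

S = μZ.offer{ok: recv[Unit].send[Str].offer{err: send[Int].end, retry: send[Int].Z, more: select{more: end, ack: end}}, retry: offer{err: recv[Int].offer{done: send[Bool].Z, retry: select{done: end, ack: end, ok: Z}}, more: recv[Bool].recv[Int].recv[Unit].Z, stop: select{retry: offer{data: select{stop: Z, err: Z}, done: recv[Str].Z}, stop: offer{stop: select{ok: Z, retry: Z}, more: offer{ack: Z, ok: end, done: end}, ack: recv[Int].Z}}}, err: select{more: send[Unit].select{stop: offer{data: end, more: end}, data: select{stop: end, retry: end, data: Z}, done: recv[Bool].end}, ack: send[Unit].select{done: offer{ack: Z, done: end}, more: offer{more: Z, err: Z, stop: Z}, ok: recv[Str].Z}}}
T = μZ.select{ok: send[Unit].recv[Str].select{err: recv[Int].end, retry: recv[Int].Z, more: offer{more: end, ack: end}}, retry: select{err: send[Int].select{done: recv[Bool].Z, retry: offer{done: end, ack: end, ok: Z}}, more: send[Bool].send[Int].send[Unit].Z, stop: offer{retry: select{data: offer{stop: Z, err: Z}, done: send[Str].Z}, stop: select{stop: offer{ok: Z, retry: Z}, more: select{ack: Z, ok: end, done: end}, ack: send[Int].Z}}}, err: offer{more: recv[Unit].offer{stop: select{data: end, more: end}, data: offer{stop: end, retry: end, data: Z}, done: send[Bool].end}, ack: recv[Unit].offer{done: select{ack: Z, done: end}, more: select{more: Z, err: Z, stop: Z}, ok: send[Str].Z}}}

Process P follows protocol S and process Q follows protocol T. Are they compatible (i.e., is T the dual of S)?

μZ | μZ  match (μ self-dual)
  offer{ok,retry,err} | select{ok,retry,err}  match labels match
    case ok:
      recv[Unit] | send[Unit]  match
        send[Str] | recv[Str]  match
          offer{err,retry,more} | select{err,retry,more}  match labels match
            case err:
              send[Int] | recv[Int]  match
                end | end  match
            case retry:
              send[Int] | recv[Int]  match
                Z | Z  match
            case more:
              select{more,ack} | offer{more,ack}  match labels match
                case more:
                  end | end  match
                case ack:
                  end | end  match
    case retry:
      offer{err,more,stop} | select{err,more,stop}  match labels match
        case err:
          recv[Int] | send[Int]  match
            offer{done,retry} | select{done,retry}  match labels match
              case done:
                send[Bool] | recv[Bool]  match
                  Z | Z  match
              case retry:
                select{done,ack,ok} | offer{done,ack,ok}  match labels match
                  case done:
                    end | end  match
                  case ack:
                    end | end  match
                  case ok:
                    Z | Z  match
        case more:
          recv[Bool] | send[Bool]  match
            recv[Int] | send[Int]  match
              recv[Unit] | send[Unit]  match
                Z | Z  match
        case stop:
          select{retry,stop} | offer{retry,stop}  match labels match
            case retry:
              offer{data,done} | select{data,done}  match labels match
                case data:
                  select{stop,err} | offer{stop,err}  match labels match
                    case stop:
                      Z | Z  match
                    case err:
                      Z | Z  match
                case done:
                  recv[Str] | send[Str]  match
                    Z | Z  match
            case stop:
              offer{stop,more,ack} | select{stop,more,ack}  match labels match
                case stop:
                  select{ok,retry} | offer{ok,retry}  match labels match
                    case ok:
                      Z | Z  match
                    case retry:
                      Z | Z  match
                case more:
                  offer{ack,ok,done} | select{ack,ok,done}  match labels match
                    case ack:
                      Z | Z  match
                    case ok:
                      end | end  match
                    case done:
                      end | end  match
                case ack:
                  recv[Int] | send[Int]  match
                    Z | Z  match
    case err:
      select{more,ack} | offer{more,ack}  match labels match
        case more:
          send[Unit] | recv[Unit]  match
            select{stop,data,done} | offer{stop,data,done}  match labels match
              case stop:
                offer{data,more} | select{data,more}  match labels match
                  case data:
                    end | end  match
                  case more:
                    end | end  match
              case data:
                select{stop,retry,data} | offer{stop,retry,data}  match labels match
                  case stop:
                    end | end  match
                  case retry:
                    end | end  match
                  case data:
                    Z | Z  match
              case done:
                recv[Bool] | send[Bool]  match
                  end | end  match
        case ack:
          send[Unit] | recv[Unit]  match
            select{done,more,ok} | offer{done,more,ok}  match labels match
              case done:
                offer{ack,done} | select{ack,done}  match labels match
                  case ack:
                    Z | Z  match
                  case done:
                    end | end  match
              case more:
                offer{more,err,stop} | select{more,err,stop}  match labels match
                  case more:
                    Z | Z  match
                  case err:
                    Z | Z  match
                  case stop:
                    Z | Z  match
              case ok:
                recv[Str] | send[Str]  match
                  Z | Z  match

YES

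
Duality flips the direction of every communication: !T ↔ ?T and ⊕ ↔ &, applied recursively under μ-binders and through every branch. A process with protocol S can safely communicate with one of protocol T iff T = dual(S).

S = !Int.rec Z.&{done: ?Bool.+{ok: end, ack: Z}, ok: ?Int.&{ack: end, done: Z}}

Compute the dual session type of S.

!Int = ?Int
  rec Z = rec Z  (binder kept)
    &{done,ok} = +{done,ok}  (&→⊕)
      [done]
        ?Bool = !Bool
          +{ok,ack} = &{ok,ack}  (select→offer)
            [ok]
              end ↦ end
            [ack]
              Z ↦ Z
      [ok]
        ?Int = !Int
          &{ack,done} = +{ack,done}  (&→⊕)
            [ack]
              end ↦ end
            [done]
              Z ↦ Z

?Int.rec Z.+{done: !Bool.&{ok: end, ack: Z}, ok: !Int.+{ack: end, done: Z}}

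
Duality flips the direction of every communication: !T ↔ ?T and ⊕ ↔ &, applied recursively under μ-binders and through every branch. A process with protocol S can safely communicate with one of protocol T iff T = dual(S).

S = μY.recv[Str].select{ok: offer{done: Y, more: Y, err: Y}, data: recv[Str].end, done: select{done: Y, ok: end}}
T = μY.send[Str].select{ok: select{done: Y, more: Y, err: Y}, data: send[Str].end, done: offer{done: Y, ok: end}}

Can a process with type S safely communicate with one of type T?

μY ‖ μY  ✓ (μ self-dual)
  recv[Str] ‖ send[Str]  ✓
    select{ok,data,done} ‖ select{ok,data,done}  ✗ choice polarity not flipped — not dual

NO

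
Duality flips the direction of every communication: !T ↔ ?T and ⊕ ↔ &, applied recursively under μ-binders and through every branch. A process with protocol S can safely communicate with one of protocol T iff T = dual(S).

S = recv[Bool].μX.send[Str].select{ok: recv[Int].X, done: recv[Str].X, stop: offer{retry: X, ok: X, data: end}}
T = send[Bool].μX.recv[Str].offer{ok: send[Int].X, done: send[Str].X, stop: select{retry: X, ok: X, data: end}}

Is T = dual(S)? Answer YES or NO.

YES

recv[Bool] vs send[Bool]  ✓
  μX vs μX  ✓ (binder kept)
    send[Str] vs recv[Str]  ✓
      select{ok,done,stop} vs offer{ok,done,stop}  ✓ labels match
        • ok:
          recv[Int] vs send[Int]  ✓
            X vs X  ✓
        • done:
          recv[Str] vs send[Str]  ✓
            X vs X  ✓
        • stop:
          offer{retry,ok,data} vs select{retry,ok,data}  ✓ labels match
            • retry:
              X vs X  ✓
            • ok:
              X vs X  ✓
            • data:
              end vs end  ✓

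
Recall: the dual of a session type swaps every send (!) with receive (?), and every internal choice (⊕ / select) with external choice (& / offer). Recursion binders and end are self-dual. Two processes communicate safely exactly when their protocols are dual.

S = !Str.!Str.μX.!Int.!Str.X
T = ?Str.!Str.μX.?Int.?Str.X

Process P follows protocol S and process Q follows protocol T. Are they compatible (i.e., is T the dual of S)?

NO

!Str ‖ ?Str  ✓
  !Str ‖ !Str  ✗ same direction on both sides — not dual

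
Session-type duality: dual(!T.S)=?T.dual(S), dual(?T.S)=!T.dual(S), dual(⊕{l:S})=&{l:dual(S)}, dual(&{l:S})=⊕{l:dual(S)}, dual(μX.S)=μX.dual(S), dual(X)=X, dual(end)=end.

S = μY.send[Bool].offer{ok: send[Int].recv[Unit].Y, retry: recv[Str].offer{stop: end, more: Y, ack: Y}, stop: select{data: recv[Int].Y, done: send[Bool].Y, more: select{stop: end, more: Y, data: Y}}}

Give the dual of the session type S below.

μY = μY  (rec unchanged)
  send[Bool] = recv[Bool]
    offer{ok,retry,stop} = select{ok,retry,stop}  (offer→select)
      case ok:
        send[Int] = recv[Int]
          recv[Unit] = send[Unit]
            Y self-dual
      case retry:
        recv[Str] = send[Str]
          offer{stop,more,ack} = select{stop,more,ack}  (offer→select)
            case stop:
              end self-dual
            case more:
              Y self-dual
            case ack:
              Y self-dual
      case stop:
        select{data,done,more} = offer{data,done,more}  (select→offer)
          case data:
            recv[Int] = send[Int]
              Y self-dual
          case done:
            send[Bool] = recv[Bool]
              Y self-dual
          case more:
            select{stop,more,data} = offer{stop,more,data}  (select→offer)
              case stop:
                end self-dual
              case more:
                Y self-dual
              case data:
                Y self-dual

μY.recv[Bool].select{ok: recv[Int].send[Unit].Y, retry: send[Str].select{stop: end, more: Y, ack: Y}, stop: offer{data: send[Int].Y, done: recv[Bool].Y, more: offer{stop: end, more: Y, data: Y}}}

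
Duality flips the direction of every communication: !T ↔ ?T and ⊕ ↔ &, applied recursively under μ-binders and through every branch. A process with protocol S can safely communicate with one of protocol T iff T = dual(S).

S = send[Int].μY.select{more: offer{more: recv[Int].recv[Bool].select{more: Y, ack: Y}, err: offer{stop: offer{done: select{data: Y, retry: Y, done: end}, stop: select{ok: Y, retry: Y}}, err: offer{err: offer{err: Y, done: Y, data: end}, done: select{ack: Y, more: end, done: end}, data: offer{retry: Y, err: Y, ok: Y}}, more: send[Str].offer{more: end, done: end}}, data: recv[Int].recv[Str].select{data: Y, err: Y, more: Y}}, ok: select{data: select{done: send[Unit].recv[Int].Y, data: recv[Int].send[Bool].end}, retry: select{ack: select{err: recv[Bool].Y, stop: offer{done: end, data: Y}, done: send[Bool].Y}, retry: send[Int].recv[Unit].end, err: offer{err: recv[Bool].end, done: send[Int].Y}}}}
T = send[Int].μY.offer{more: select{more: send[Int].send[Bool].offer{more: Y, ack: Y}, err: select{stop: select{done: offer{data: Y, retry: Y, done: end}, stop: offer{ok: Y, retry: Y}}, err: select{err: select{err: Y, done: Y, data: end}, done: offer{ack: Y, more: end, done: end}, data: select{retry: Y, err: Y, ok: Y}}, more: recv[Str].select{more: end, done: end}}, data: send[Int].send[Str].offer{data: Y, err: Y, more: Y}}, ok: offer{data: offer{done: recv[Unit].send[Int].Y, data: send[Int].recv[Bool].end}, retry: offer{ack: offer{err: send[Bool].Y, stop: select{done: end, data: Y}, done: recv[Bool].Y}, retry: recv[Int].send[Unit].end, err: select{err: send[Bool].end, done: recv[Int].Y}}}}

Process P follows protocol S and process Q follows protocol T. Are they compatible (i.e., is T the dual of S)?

send[Int] | send[Int]  ✗ same direction on both sides — not dual

NO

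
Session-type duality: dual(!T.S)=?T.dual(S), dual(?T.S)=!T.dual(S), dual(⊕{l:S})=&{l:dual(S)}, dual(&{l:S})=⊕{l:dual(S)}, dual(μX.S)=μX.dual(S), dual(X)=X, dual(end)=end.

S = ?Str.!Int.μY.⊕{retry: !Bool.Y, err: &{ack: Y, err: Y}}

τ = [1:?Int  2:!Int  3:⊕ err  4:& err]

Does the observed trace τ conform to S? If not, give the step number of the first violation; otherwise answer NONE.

1

[1] got ?Int, protocol expects ?Str  ✗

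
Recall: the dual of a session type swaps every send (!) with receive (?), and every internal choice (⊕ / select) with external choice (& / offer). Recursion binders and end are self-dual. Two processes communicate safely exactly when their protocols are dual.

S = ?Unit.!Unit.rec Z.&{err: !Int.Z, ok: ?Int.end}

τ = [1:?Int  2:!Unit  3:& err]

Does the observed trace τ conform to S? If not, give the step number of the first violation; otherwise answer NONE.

[1] got ?Int, protocol expects ?Unit  ✗

1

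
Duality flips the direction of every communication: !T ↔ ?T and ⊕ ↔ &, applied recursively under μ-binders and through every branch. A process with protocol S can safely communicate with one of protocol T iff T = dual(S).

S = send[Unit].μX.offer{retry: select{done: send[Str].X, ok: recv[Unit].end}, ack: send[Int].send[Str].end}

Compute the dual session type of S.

recv[Unit].μX.select{retry: offer{done: recv[Str].X, ok: send[Unit].end}, ack: recv[Int].recv[Str].end}

send[Unit] = recv[Unit]
  μX = μX  (binder kept)
    offer{retry,ack} = select{retry,ack}  (external→internal)
      case retry:
        select{done,ok} = offer{done,ok}  (⊕→&)
          case done:
            send[Str] = recv[Str]
              X self-dual
          case ok:
            recv[Unit] = send[Unit]
              end self-dual
      case ack:
        send[Int] = recv[Int]
          send[Str] = recv[Str]
            end self-dual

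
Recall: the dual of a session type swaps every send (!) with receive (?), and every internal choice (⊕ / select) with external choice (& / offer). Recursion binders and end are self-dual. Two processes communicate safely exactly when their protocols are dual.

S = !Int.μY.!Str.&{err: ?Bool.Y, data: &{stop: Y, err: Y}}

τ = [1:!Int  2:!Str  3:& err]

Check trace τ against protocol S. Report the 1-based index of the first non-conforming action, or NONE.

step 1: !Int  match  cont: μY.…
step 2: !Str  match  cont: &{err: ?Bool.μY.…, data: &{stop: μY.…, err: μY.…}}
step 3: & err  match  cont: ?Bool.μY.…
τ conforms to S (length 3)

NONE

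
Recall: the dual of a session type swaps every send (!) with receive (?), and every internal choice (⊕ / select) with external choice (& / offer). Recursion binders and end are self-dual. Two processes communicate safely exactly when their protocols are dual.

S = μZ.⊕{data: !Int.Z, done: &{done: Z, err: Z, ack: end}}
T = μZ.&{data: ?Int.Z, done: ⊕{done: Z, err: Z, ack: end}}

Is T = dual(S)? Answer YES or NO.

μZ | μZ  ✓ (rec unchanged)
  ⊕{data,done} | &{data,done}  ✓ labels match
    • data:
      !Int | ?Int  ✓
        Z | Z  ✓
    • done:
      &{done,err,ack} | ⊕{done,err,ack}  ✓ labels match
        • done:
          Z | Z  ✓
        • err:
          Z | Z  ✓
        • ack:
          end | end  ✓

YES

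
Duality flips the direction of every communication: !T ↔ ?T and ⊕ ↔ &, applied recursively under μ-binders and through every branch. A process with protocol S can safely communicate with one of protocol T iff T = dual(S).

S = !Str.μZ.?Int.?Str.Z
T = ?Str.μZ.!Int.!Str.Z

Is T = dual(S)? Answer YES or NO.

!Str vs ?Str  ok
  μZ vs μZ  ok (binder kept)
    ?Int vs !Int  ok
      ?Str vs !Str  ok
        Z vs Z  ok

YES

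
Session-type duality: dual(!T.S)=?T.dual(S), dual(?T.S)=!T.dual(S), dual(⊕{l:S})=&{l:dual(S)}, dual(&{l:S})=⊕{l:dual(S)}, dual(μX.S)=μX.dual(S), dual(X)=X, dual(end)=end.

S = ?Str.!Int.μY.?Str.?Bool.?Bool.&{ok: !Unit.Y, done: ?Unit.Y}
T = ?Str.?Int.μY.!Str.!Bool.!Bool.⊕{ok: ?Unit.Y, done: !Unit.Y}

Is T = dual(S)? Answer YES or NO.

NO

?Str ‖ ?Str  ✗ same direction on both sides — not dual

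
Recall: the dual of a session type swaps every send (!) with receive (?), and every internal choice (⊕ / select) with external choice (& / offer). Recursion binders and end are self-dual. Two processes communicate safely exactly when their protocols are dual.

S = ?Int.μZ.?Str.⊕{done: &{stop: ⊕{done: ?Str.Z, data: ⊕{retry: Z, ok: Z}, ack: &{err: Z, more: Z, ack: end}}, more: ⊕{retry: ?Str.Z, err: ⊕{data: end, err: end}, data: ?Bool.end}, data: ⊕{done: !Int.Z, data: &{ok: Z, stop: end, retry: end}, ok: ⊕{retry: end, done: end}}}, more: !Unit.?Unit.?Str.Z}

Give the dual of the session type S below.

?Int ↦ !Int
  μZ ↦ μZ  (rec unchanged)
    ?Str ↦ !Str
      ⊕{done,more} ↦ &{done,more}  (internal→external)
        case done:
          &{stop,more,data} ↦ ⊕{stop,more,data}  (&→⊕)
            case stop:
              ⊕{done,data,ack} ↦ &{done,data,ack}  (internal→external)
                case done:
                  ?Str ↦ !Str
                    Z self-dual
                case data:
                  ⊕{retry,ok} ↦ &{retry,ok}  (internal→external)
                    case retry:
                      Z self-dual
                    case ok:
                      Z self-dual
                case ack:
                  &{err,more,ack} ↦ ⊕{err,more,ack}  (&→⊕)
                    case err:
                      Z self-dual
                    case more:
                      Z self-dual
                    case ack:
                      end self-dual
            case more:
              ⊕{retry,err,data} ↦ &{retry,err,data}  (internal→external)
                case retry:
                  ?Str ↦ !Str
                    Z self-dual
                case err:
                  ⊕{data,err} ↦ &{data,err}  (internal→external)
                    case data:
                      end self-dual
                    case err:
                      end self-dual
                case data:
                  ?Bool ↦ !Bool
                    end self-dual
            case data:
              ⊕{done,data,ok} ↦ &{done,data,ok}  (internal→external)
                case done:
                  !Int ↦ ?Int
                    Z self-dual
                case data:
                  &{ok,stop,retry} ↦ ⊕{ok,stop,retry}  (&→⊕)
                    case ok:
                      Z self-dual
                    case stop:
                      end self-dual
                    case retry:
                      end self-dual
                case ok:
                  ⊕{retry,done} ↦ &{retry,done}  (internal→external)
                    case retry:
                      end self-dual
                    case done:
                      end self-dual
        case more:
          !Unit ↦ ?Unit
            ?Unit ↦ !Unit
              ?Str ↦ !Str
                Z self-dual

!Int.μZ.!Str.&{done: ⊕{stop: &{done: !Str.Z, data: &{retry: Z, ok: Z}, ack: ⊕{err: Z, more: Z, ack: end}}, more: &{retry: !Str.Z, err: &{data: end, err: end}, data: !Bool.end}, data: &{done: ?Int.Z, data: ⊕{ok: Z, stop: end, retry: end}, ok: &{retry: end, done: end}}}, more: ?Unit.!Unit.!Str.Z}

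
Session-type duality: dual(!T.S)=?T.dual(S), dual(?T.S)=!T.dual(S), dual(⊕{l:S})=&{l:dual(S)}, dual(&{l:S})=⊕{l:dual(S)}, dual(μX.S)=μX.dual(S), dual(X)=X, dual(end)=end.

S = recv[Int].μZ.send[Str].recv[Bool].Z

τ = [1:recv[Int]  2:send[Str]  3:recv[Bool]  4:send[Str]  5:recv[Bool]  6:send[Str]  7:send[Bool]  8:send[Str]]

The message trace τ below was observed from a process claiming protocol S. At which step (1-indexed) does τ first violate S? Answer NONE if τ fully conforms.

@1 recv[Int]  match  residual = μZ.…
@2 send[Str]  match  residual = recv[Bool].μZ.…
@3 recv[Bool]  match  residual = μZ.…
@4 send[Str]  match  residual = recv[Bool].μZ.…
@5 recv[Bool]  match  residual = μZ.…
@6 send[Str]  match  residual = recv[Bool].μZ.…
@7 got send[Bool], protocol expects recv[Bool]  ✗

7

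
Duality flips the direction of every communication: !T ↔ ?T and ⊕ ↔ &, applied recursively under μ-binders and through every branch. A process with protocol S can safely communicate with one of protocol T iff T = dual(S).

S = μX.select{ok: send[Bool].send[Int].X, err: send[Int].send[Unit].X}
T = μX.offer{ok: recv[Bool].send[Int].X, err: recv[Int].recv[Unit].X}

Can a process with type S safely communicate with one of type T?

μX vs μX  ok (rec unchanged)
  select{ok,err} vs offer{ok,err}  ok labels match
    [ok]
      send[Bool] vs recv[Bool]  ok
        send[Int] vs send[Int]  ✗ same direction on both sides — not dual

NO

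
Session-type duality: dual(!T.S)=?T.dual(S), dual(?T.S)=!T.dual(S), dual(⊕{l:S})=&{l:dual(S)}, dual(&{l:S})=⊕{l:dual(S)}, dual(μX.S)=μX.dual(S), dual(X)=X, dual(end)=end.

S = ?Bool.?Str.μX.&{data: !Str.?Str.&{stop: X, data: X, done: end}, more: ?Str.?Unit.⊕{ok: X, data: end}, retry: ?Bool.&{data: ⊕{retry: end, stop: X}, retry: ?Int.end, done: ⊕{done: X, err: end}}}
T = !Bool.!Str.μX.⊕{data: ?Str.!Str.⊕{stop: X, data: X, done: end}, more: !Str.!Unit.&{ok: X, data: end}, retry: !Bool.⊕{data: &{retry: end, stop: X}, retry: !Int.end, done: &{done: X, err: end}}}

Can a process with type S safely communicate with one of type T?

YES

?Bool | !Bool  match
  ?Str | !Str  match
    μX | μX  match (μ self-dual)
      &{data,more,retry} | ⊕{data,more,retry}  match same labels
        case data:
          !Str | ?Str  match
            ?Str | !Str  match
              &{stop,data,done} | ⊕{stop,data,done}  match same labels
                case stop:
                  X | X  match
                case data:
                  X | X  match
                case done:
                  end | end  match
        case more:
          ?Str | !Str  match
            ?Unit | !Unit  match
              ⊕{ok,data} | &{ok,data}  match same labels
                case ok:
                  X | X  match
                case data:
                  end | end  match
        case retry:
          ?Bool | !Bool  match
            &{data,retry,done} | ⊕{data,retry,done}  match same labels
              case data:
                ⊕{retry,stop} | &{retry,stop}  match same labels
                  case retry:
                    end | end  match
                  case stop:
                    X | X  match
              case retry:
                ?Int | !Int  match
                  end | end  match
              case done:
                ⊕{done,err} | &{done,err}  match same labels
                  case done:
                    X | X  match
                  case err:
                    end | end  match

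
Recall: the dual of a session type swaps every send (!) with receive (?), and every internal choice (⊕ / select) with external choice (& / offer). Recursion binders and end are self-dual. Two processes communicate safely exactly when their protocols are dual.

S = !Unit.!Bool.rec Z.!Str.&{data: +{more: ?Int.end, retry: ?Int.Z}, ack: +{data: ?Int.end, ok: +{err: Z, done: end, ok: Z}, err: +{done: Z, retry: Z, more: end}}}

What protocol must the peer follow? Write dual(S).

?Unit.?Bool.rec Z.?Str.+{data: &{more: !Int.end, retry: !Int.Z}, ack: &{data: !Int.end, ok: &{err: Z, done: end, ok: Z}, err: &{done: Z, retry: Z, more: end}}}

!Unit ↦ ?Unit
  !Bool ↦ ?Bool
    rec Z ↦ rec Z  (binder kept)
      !Str ↦ ?Str
        &{data,ack} ↦ +{data,ack}  (external→internal)
          • data:
            +{more,retry} ↦ &{more,retry}  (⊕→&)
              • more:
                ?Int ↦ !Int
                  end self-dual
              • retry:
                ?Int ↦ !Int
                  Z self-dual
          • ack:
            +{data,ok,err} ↦ &{data,ok,err}  (⊕→&)
              • data:
                ?Int ↦ !Int
                  end self-dual
              • ok:
                +{err,done,ok} ↦ &{err,done,ok}  (⊕→&)
                  • err:
                    Z self-dual
                  • done:
                    end self-dual
                  • ok:
                    Z self-dual
              • err:
                +{done,retry,more} ↦ &{done,retry,more}  (⊕→&)
                  • done:
                    Z self-dual
                  • retry:
                    Z self-dual
                  • more:
                    end self-dual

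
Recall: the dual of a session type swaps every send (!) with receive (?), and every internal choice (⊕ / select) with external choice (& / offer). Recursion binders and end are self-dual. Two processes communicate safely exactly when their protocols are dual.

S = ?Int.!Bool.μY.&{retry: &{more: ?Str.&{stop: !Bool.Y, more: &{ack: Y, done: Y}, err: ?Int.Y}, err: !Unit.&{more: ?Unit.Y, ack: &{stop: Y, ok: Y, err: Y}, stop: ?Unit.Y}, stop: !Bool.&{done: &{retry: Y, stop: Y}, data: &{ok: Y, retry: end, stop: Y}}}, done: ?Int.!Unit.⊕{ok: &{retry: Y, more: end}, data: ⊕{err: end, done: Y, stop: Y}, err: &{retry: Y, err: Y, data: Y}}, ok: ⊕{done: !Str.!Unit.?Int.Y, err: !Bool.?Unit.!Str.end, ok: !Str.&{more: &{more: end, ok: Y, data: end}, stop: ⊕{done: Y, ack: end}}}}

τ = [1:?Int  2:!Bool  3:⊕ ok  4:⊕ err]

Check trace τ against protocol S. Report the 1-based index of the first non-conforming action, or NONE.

3

[1] ?Int  match  residual = !Bool.μY.…
[2] !Bool  match  residual = μY.…
[3] got ⊕ ok, protocol expects & retry or & done or & ok  ✗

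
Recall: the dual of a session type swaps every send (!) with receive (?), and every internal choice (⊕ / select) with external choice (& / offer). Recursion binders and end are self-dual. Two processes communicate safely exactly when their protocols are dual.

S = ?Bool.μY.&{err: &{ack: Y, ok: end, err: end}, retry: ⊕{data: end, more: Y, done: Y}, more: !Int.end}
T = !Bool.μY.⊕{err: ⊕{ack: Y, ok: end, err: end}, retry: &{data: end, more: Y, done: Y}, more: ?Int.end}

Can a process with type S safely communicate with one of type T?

YES

?Bool vs !Bool  match
  μY vs μY  match (binder kept)
    &{err,retry,more} vs ⊕{err,retry,more}  match label sets agree
      [err]
        &{ack,ok,err} vs ⊕{ack,ok,err}  match label sets agree
          [ack]
            Y vs Y  match
          [ok]
            end vs end  match
          [err]
            end vs end  match
      [retry]
        ⊕{data,more,done} vs &{data,more,done}  match label sets agree
          [data]
            end vs end  match
          [more]
            Y vs Y  match
          [done]
            Y vs Y  match
      [more]
        !Int vs ?Int  match
          end vs end  match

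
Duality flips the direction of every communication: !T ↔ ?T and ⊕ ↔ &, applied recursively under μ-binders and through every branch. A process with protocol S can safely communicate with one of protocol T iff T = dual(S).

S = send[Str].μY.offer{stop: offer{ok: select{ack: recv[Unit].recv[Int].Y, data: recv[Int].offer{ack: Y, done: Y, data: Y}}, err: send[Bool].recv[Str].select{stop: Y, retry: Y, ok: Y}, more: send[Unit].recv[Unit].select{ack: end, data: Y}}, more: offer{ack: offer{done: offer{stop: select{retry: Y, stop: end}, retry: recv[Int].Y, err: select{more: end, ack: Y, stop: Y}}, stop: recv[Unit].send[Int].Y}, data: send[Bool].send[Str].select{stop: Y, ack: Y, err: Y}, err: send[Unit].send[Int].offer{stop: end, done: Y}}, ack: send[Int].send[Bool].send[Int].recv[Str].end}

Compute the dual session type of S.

send[Str] → recv[Str]
  μY → μY  (μ self-dual)
    offer{stop,more,ack} → select{stop,more,ack}  (offer→select)
      [stop]
        offer{ok,err,more} → select{ok,err,more}  (offer→select)
          [ok]
            select{ack,data} → offer{ack,data}  (internal→external)
              [ack]
                recv[Unit] → send[Unit]
                  recv[Int] → send[Int]
                    Y ↦ Y
              [data]
                recv[Int] → send[Int]
                  offer{ack,done,data} → select{ack,done,data}  (offer→select)
                    [ack]
                      Y ↦ Y
                    [done]
                      Y ↦ Y
                    [data]
                      Y ↦ Y
          [err]
            send[Bool] → recv[Bool]
              recv[Str] → send[Str]
                select{stop,retry,ok} → offer{stop,retry,ok}  (internal→external)
                  [stop]
                    Y ↦ Y
                  [retry]
                    Y ↦ Y
                  [ok]
                    Y ↦ Y
          [more]
            send[Unit] → recv[Unit]
              recv[Unit] → send[Unit]
                select{ack,data} → offer{ack,data}  (internal→external)
                  [ack]
                    end ↦ end
                  [data]
                    Y ↦ Y
      [more]
        offer{ack,data,err} → select{ack,data,err}  (offer→select)
          [ack]
            offer{done,stop} → select{done,stop}  (offer→select)
              [done]
                offer{stop,retry,err} → select{stop,retry,err}  (offer→select)
                  [stop]
                    select{retry,stop} → offer{retry,stop}  (internal→external)
                      [retry]
                        Y ↦ Y
                      [stop]
                        end ↦ end
                  [retry]
                    recv[Int] → send[Int]
                      Y ↦ Y
                  [err]
                    select{more,ack,stop} → offer{more,ack,stop}  (internal→external)
                      [more]
                        end ↦ end
                      [ack]
                        Y ↦ Y
                      [stop]
                        Y ↦ Y
              [stop]
                recv[Unit] → send[Unit]
                  send[Int] → recv[Int]
                    Y ↦ Y
          [data]
            send[Bool] → recv[Bool]
              send[Str] → recv[Str]
                select{stop,ack,err} → offer{stop,ack,err}  (internal→external)
                  [stop]
                    Y ↦ Y
                  [ack]
                    Y ↦ Y
                  [err]
                    Y ↦ Y
          [err]
            send[Unit] → recv[Unit]
              send[Int] → recv[Int]
                offer{stop,done} → select{stop,done}  (offer→select)
                  [stop]
                    end ↦ end
                  [done]
                    Y ↦ Y
      [ack]
        send[Int] → recv[Int]
          send[Bool] → recv[Bool]
            send[Int] → recv[Int]
              recv[Str] → send[Str]
                end ↦ end

recv[Str].μY.select{stop: select{ok: offer{ack: send[Unit].send[Int].Y, data: send[Int].select{ack: Y, done: Y, data: Y}}, err: recv[Bool].send[Str].offer{stop: Y, retry: Y, ok: Y}, more: recv[Unit].send[Unit].offer{ack: end, data: Y}}, more: select{ack: select{done: select{stop: offer{retry: Y, stop: end}, retry: send[Int].Y, err: offer{more: end, ack: Y, stop: Y}}, stop: send[Unit].recv[Int].Y}, data: recv[Bool].recv[Str].offer{stop: Y, ack: Y, err: Y}, err: recv[Unit].recv[Int].select{stop: end, done: Y}}, ack: recv[Int].recv[Bool].recv[Int].send[Str].end}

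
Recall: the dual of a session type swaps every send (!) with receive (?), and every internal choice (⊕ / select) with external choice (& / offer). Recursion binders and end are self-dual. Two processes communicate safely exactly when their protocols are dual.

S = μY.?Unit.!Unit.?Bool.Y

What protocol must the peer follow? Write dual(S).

μY ↦ μY  (binder kept)
  ?Unit ↦ !Unit
    !Unit ↦ ?Unit
      ?Bool ↦ !Bool
        Y self-dual

μY.!Unit.?Unit.!Bool.Y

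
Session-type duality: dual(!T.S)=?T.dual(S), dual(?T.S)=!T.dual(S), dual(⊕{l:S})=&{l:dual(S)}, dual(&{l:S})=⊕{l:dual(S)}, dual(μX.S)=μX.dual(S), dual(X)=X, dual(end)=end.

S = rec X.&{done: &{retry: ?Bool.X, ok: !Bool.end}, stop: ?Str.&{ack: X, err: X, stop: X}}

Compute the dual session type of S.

rec X → rec X  (binder kept)
  &{done,stop} → +{done,stop}  (external→internal)
    case done:
      &{retry,ok} → +{retry,ok}  (external→internal)
        case retry:
          ?Bool → !Bool
            X ↦ X
        case ok:
          !Bool → ?Bool
            end ↦ end
    case stop:
      ?Str → !Str
        &{ack,err,stop} → +{ack,err,stop}  (external→internal)
          case ack:
            X ↦ X
          case err:
            X ↦ X
          case stop:
            X ↦ X

rec X.+{done: +{retry: !Bool.X, ok: ?Bool.end}, stop: !Str.+{ack: X, err: X, stop: X}}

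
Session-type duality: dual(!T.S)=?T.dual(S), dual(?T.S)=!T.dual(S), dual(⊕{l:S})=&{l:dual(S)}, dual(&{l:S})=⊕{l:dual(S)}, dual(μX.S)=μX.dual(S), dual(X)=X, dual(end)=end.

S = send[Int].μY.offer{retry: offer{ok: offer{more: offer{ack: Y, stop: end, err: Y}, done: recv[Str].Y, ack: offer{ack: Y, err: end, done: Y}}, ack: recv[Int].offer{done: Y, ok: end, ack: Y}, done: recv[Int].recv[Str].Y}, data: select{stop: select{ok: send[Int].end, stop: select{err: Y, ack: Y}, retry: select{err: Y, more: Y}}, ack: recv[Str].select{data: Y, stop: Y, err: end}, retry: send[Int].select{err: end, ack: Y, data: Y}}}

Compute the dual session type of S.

recv[Int].μY.select{retry: select{ok: select{more: select{ack: Y, stop: end, err: Y}, done: send[Str].Y, ack: select{ack: Y, err: end, done: Y}}, ack: send[Int].select{done: Y, ok: end, ack: Y}, done: send[Int].send[Str].Y}, data: offer{stop: offer{ok: recv[Int].end, stop: offer{err: Y, ack: Y}, retry: offer{err: Y, more: Y}}, ack: send[Str].offer{data: Y, stop: Y, err: end}, retry: recv[Int].offer{err: end, ack: Y, data: Y}}}

send[Int] → recv[Int]
  μY → μY  (binder kept)
    offer{retry,data} → select{retry,data}  (offer→select)
      • retry:
        offer{ok,ack,done} → select{ok,ack,done}  (offer→select)
          • ok:
            offer{more,done,ack} → select{more,done,ack}  (offer→select)
              • more:
                offer{ack,stop,err} → select{ack,stop,err}  (offer→select)
                  • ack:
                    Y ↦ Y
                  • stop:
                    end ↦ end
                  • err:
                    Y ↦ Y
              • done:
                recv[Str] → send[Str]
                  Y ↦ Y
              • ack:
                offer{ack,err,done} → select{ack,err,done}  (offer→select)
                  • ack:
                    Y ↦ Y
                  • err:
                    end ↦ end
                  • done:
                    Y ↦ Y
          • ack:
            recv[Int] → send[Int]
              offer{done,ok,ack} → select{done,ok,ack}  (offer→select)
                • done:
                  Y ↦ Y
                • ok:
                  end ↦ end
                • ack:
                  Y ↦ Y
          • done:
            recv[Int] → send[Int]
              recv[Str] → send[Str]
                Y ↦ Y
      • data:
        select{stop,ack,retry} → offer{stop,ack,retry}  (internal→external)
          • stop:
            select{ok,stop,retry} → offer{ok,stop,retry}  (internal→external)
              • ok:
                send[Int] → recv[Int]
                  end ↦ end
              • stop:
                select{err,ack} → offer{err,ack}  (internal→external)
                  • err:
                    Y ↦ Y
                  • ack:
                    Y ↦ Y
              • retry:
                select{err,more} → offer{err,more}  (internal→external)
                  • err:
                    Y ↦ Y
                  • more:
                    Y ↦ Y
          • ack:
            recv[Str] → send[Str]
              select{data,stop,err} → offer{data,stop,err}  (internal→external)
                • data:
                  Y ↦ Y
                • stop:
                  Y ↦ Y
                • err:
                  end ↦ end
          • retry:
            send[Int] → recv[Int]
              select{err,ack,data} → offer{err,ack,data}  (internal→external)
                • err:
                  end ↦ end
                • ack:
                  Y ↦ Y
                • data:
                  Y ↦ Y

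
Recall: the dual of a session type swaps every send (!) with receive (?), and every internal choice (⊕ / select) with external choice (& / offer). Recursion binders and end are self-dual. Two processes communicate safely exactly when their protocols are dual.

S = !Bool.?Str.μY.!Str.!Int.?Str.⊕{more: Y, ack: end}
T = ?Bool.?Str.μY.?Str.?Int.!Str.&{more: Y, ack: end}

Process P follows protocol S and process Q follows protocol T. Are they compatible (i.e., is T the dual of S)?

NO

!Bool | ?Bool  match
  ?Str | ?Str  ✗ same direction on both sides — not dual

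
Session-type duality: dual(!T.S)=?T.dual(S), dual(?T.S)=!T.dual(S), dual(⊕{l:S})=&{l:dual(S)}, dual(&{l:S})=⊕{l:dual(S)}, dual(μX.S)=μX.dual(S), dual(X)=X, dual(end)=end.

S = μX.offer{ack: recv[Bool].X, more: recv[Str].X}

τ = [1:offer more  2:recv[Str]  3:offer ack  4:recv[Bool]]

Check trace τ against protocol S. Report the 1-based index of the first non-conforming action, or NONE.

[1] offer more  match  now at recv[Str].μX.…
[2] recv[Str]  match  now at μX.…
[3] offer ack  match  now at recv[Bool].μX.…
[4] recv[Bool]  match  now at μX.…
trace exhausted — no violation

NONE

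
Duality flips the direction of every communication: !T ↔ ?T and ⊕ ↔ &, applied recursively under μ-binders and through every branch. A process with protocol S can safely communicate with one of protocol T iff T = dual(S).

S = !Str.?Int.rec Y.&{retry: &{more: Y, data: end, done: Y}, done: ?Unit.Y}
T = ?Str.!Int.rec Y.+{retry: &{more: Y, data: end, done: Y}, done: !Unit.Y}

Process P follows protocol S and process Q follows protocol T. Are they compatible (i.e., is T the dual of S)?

NO

!Str ‖ ?Str  ok
  ?Int ‖ !Int  ok
    rec Y ‖ rec Y  ok (μ self-dual)
      &{retry,done} ‖ +{retry,done}  ok labels match
        • retry:
          &{more,data,done} ‖ &{more,data,done}  ✗ choice polarity not flipped — not dual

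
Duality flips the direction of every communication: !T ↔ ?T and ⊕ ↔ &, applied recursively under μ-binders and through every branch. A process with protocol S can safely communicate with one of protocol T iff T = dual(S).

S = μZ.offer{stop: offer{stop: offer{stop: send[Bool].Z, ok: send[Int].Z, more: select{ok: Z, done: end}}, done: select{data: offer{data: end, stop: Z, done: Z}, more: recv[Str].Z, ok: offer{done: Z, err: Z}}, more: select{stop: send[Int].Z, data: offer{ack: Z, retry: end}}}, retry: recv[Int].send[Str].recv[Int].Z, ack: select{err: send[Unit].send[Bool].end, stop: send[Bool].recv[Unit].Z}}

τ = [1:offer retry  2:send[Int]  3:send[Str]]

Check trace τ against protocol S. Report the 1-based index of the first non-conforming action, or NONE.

step 1: offer retry  ok  cont: recv[Int].send[Str].recv[Int].μZ.…
step 2: got send[Int], protocol expects recv[Int]  ✗

2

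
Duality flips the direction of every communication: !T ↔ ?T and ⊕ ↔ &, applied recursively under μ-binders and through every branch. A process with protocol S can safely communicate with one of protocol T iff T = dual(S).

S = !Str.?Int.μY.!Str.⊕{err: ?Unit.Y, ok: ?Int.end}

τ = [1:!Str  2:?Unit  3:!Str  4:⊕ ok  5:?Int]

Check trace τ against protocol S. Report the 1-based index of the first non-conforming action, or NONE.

2

[1] !Str  ok  now at ?Int.μY.…
[2] got ?Unit, protocol expects ?Int  ✗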